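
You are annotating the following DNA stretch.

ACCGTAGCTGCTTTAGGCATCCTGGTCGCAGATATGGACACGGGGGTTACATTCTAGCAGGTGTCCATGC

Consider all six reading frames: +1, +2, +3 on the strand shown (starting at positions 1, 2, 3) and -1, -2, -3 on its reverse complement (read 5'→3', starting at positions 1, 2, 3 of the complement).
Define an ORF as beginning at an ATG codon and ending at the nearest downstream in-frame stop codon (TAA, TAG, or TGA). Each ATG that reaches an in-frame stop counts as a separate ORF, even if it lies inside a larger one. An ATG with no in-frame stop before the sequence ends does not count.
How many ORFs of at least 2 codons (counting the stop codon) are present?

Reverse complement (5'→3'): GCATGGACACCTGCTAGAATGTAACCCCCGTGTCCATATCTGCGACCAGGATGCCTAAAGCAGCTACGGT
Frame +1: ACC GTA GCT GCT TTA GGC ATC CTG GTC GCA GAT ATG GAC ACG GGG GTT ACA TTC TAG CAG GTG TCC ATG — ATG at 34, stop TAG at 55 → 24 nt.
Frame +2: CCG TAG CTG CTT TAG GCA TCC TGG TCG CAG ATA TGG ACA CGG GGG TTA CAT TCT AGC AGG TGT CCA TGC — no ATG→stop ORF.
Frame +3: CGT AGC TGC TTT AGG CAT CCT GGT CGC AGA TAT GGA CAC GGG GGT TAC ATT CTA GCA GGT GTC CAT — no ATG→stop ORF.
Frame -1: GCA TGG ACA CCT GCT AGA ATG TAA CCC CCG TGT CCA TAT CTG CGA CCA GGA TGC CTA AAG CAG CTA CGG — ATG at 19, stop TAA at 22 → 6 nt.
Frame -2: CAT GGA CAC CTG CTA GAA TGT AAC CCC CGT GTC CAT ATC TGC GAC CAG GAT GCC TAA AGC AGC TAC GGT — no ATG→stop ORF.
Frame -3: ATG GAC ACC TGC TAG AAT GTA ACC CCC GTG TCC ATA TCT GCG ACC AGG ATG CCT AAA GCA GCT ACG — ATG at 3, stop TAG at 15 → 15 nt.
ORFs ≥ 2 codons: frame +1 34–57 (8 codons), frame -1 19–24 (2 codons), frame -3 3–17 (5 codons). Count = 3.

3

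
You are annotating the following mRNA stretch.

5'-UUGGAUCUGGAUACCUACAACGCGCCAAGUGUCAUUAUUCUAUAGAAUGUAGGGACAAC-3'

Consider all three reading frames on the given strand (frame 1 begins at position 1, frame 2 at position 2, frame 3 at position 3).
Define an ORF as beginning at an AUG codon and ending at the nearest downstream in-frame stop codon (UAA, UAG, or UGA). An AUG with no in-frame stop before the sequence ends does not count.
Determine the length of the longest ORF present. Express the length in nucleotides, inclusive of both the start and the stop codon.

6

Frame 1: UUG GAU CUG GAU ACC UAC AAC GCG CCA AGU GUC AUU AUU CUA UAG AAU GUA GGG ACA — no AUG→stop ORF.
Frame 2: UGG AUC UGG AUA CCU ACA ACG CGC CAA GUG UCA UUA UUC UAU AGA AUG UAG GGA CAA — AUG at 47, stop UAG at 50 → 6 nt.
Frame 3: GGA UCU GGA UAC CUA CAA CGC GCC AAG UGU CAU UAU UCU AUA GAA UGU AGG GAC AAC — no AUG→stop ORF.
Longest: frame 2, positions 47–52, 6 nt = 2 codons = 1 aa. → 6 nucleotides.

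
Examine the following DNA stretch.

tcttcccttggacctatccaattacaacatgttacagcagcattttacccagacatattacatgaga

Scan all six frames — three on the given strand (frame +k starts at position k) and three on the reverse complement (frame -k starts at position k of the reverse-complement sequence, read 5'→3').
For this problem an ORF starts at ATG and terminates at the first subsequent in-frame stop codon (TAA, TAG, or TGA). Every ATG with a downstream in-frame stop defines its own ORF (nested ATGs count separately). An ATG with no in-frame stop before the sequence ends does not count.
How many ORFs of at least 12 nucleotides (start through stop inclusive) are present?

2

Reverse complement (5'→3'): TCTCATGTAATATGTCTGGGTAAAATGCTGCTGTAACATGTTGTAATTGGATAGGTCCAAGGGAAGA
Frame +1: TCT TCC CTT GGA CCT ATC CAA TTA CAA CAT GTT ACA GCA GCA TTT TAC CCA GAC ATA TTA CAT GAG — no ATG→stop ORF.
Frame +2: CTT CCC TTG GAC CTA TCC AAT TAC AAC ATG TTA CAG CAG CAT TTT ACC CAG ACA TAT TAC ATG AGA — no ATG→stop ORF.
Frame +3: TTC CCT TGG ACC TAT CCA ATT ACA ACA TGT TAC AGC AGC ATT TTA CCC AGA CAT ATT ACA TGA — no ATG→stop ORF.
Frame -1: TCT CAT GTA ATA TGT CTG GGT AAA ATG CTG CTG TAA CAT GTT GTA ATT GGA TAG GTC CAA GGG AAG — ATG at 25, stop TAA at 34 → 12 nt.
Frame -2: CTC ATG TAA TAT GTC TGG GTA AAA TGC TGC TGT AAC ATG TTG TAA TTG GAT AGG TCC AAG GGA AGA — ATG at 5, stop TAA at 8 → 6 nt; ATG at 38, stop TAA at 44 → 9 nt.
Frame -3: TCA TGT AAT ATG TCT GGG TAA AAT GCT GCT GTA ACA TGT TGT AAT TGG ATA GGT CCA AGG GAA — ATG at 12, stop TAA at 21 → 12 nt.
ORFs ≥ 12 nucleotides: frame -1 25–36 (12 nucleotides), frame -3 12–23 (12 nucleotides). Count = 2.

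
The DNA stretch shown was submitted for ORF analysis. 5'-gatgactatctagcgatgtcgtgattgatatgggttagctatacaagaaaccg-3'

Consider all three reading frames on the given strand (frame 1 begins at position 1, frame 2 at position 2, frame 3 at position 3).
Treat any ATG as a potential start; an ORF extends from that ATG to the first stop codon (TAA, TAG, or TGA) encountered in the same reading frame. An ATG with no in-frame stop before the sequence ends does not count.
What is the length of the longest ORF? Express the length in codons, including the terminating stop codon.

4

Frame 1: GAT GAC TAT CTA GCG ATG TCG TGA TTG ATA TGG GTT AGC TAT ACA AGA AAC — ATG at 16, stop TGA at 22 → 9 nt.
Frame 2: ATG ACT ATC TAG CGA TGT CGT GAT TGA TAT GGG TTA GCT ATA CAA GAA ACC — ATG at 2, stop TAG at 11 → 12 nt.
Frame 3: TGA CTA TCT AGC GAT GTC GTG ATT GAT ATG GGT TAG CTA TAC AAG AAA CCG — ATG at 30, stop TAG at 36 → 9 nt.
Longest: frame 2, positions 2–13, 12 nt = 4 codons = 3 aa. → 4 codons.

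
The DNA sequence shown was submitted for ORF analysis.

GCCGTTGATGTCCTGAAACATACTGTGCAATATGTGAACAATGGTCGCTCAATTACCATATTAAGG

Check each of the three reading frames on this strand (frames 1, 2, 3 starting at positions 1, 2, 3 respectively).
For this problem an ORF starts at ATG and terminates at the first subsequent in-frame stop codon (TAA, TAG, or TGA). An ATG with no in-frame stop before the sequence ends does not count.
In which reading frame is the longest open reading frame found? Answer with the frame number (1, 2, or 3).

Frame 1: GCC GTT GAT GTC CTG AAA CAT ACT GTG CAA TAT GTG AAC AAT GGT CGC TCA ATT ACC ATA TTA AGG — no ATG→stop ORF.
Frame 2: CCG TTG ATG TCC TGA AAC ATA CTG TGC AAT ATG TGA ACA ATG GTC GCT CAA TTA CCA TAT TAA — ATG at 8, stop TGA at 14 → 9 nt; ATG at 32, stop TGA at 35 → 6 nt; ATG at 41, stop TAA at 62 → 24 nt.
Frame 3: CGT TGA TGT CCT GAA ACA TAC TGT GCA ATA TGT GAA CAA TGG TCG CTC AAT TAC CAT ATT AAG — no ATG→stop ORF.
Longest ORF is 24 nt in frame 2 (positions 41–64).

2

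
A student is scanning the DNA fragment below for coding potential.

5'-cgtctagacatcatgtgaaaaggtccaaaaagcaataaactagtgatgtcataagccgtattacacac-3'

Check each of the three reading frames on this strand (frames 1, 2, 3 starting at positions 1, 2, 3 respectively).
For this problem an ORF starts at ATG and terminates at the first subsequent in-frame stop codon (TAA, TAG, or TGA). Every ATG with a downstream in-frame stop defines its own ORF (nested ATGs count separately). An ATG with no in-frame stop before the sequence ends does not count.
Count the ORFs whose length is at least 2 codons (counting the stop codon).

2

Frame 1: CGT CTA GAC ATC ATG TGA AAA GGT CCA AAA AGC AAT AAA CTA GTG ATG TCA TAA GCC GTA TTA CAC — ATG at 13, stop TGA at 16 → 6 nt; ATG at 46, stop TAA at 52 → 9 nt.
Frame 2: GTC TAG ACA TCA TGT GAA AAG GTC CAA AAA GCA ATA AAC TAG TGA TGT CAT AAG CCG TAT TAC ACA — no ATG→stop ORF.
Frame 3: TCT AGA CAT CAT GTG AAA AGG TCC AAA AAG CAA TAA ACT AGT GAT GTC ATA AGC CGT ATT ACA CAC — no ATG→stop ORF.
ORFs ≥ 2 codons: frame 1 13–18 (2 codons), frame 1 46–54 (3 codons). Count = 2.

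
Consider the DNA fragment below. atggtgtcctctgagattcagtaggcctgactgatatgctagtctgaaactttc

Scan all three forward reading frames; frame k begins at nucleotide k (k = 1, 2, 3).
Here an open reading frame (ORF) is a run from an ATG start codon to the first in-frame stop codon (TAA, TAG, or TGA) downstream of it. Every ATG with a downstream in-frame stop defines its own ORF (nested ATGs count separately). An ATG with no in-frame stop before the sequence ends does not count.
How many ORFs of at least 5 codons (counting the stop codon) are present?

1

Frame 1: ATG GTG TCC TCT GAG ATT CAG TAG GCC TGA CTG ATA TGC TAG TCT GAA ACT TTC — ATG at 1, stop TAG at 22 → 24 nt.
Frame 2: TGG TGT CCT CTG AGA TTC AGT AGG CCT GAC TGA TAT GCT AGT CTG AAA CTT — no ATG→stop ORF.
Frame 3: GGT GTC CTC TGA GAT TCA GTA GGC CTG ACT GAT ATG CTA GTC TGA AAC TTT — ATG at 36, stop TGA at 45 → 12 nt.
ORFs ≥ 5 codons: frame 1 1–24 (8 codons). Count = 1.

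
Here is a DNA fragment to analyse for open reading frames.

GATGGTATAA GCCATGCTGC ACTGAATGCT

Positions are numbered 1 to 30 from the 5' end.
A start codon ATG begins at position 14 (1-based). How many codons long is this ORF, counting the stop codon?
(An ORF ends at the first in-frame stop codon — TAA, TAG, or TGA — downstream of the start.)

4

Codons from position 14: ATG (14–16), CTG (17–19), CAC (20–22), TGA (23–25).
TGA is the first in-frame stop; that's 4 codons including the stop.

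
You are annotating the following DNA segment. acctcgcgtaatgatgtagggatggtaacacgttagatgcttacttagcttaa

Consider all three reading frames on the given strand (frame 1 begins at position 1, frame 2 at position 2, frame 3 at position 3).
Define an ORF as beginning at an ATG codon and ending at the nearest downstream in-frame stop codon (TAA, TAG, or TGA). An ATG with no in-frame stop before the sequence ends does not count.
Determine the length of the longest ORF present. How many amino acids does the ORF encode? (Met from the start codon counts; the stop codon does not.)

4

Frame 1: ACC TCG CGT AAT GAT GTA GGG ATG GTA ACA CGT TAG ATG CTT ACT TAG CTT — ATG at 22, stop TAG at 34 → 15 nt; ATG at 37, stop TAG at 46 → 12 nt.
Frame 2: CCT CGC GTA ATG ATG TAG GGA TGG TAA CAC GTT AGA TGC TTA CTT AGC TTA — ATG at 11, stop TAG at 17 → 9 nt; ATG at 14, stop TAG at 17 → 6 nt.
Frame 3: CTC GCG TAA TGA TGT AGG GAT GGT AAC ACG TTA GAT GCT TAC TTA GCT TAA — no ATG→stop ORF.
Longest: frame 1, positions 22–36, 15 nt = 5 codons = 4 aa. → 4 amino acids.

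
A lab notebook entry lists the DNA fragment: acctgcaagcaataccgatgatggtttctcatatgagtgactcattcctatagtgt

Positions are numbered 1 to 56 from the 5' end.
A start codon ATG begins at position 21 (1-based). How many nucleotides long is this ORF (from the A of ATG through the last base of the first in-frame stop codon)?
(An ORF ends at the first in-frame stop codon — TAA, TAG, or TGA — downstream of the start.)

33

Codons from position 21: ATG (21–23), GTT (24–26), TCT (27–29), CAT (30–32), ATG (33–35), AGT (36–38), GAC (39–41), TCA (42–44), TTC (45–47), CTA (48–50), TAG (51–53).
TAG is the first in-frame stop; ORF spans 21–53, 33 nucleotides.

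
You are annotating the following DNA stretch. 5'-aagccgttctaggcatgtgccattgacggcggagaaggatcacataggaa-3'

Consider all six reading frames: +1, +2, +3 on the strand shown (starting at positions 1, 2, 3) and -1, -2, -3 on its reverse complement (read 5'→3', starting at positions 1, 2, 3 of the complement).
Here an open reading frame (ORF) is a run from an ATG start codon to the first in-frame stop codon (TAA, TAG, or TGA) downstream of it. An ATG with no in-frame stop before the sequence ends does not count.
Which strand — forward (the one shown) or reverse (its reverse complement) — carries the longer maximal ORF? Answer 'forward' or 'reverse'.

Reverse complement (5'→3'): TTCCTATGTGATCCTTCTCCGCCGTCAATGGCACATGCCTAGAACGGCTT
Frame +1: AAG CCG TTC TAG GCA TGT GCC ATT GAC GGC GGA GAA GGA TCA CAT AGG — no ATG→stop ORF.
Frame +2: AGC CGT TCT AGG CAT GTG CCA TTG ACG GCG GAG AAG GAT CAC ATA GGA — no ATG→stop ORF.
Frame +3: GCC GTT CTA GGC ATG TGC CAT TGA CGG CGG AGA AGG ATC ACA TAG GAA — ATG at 15, stop TGA at 24 → 12 nt.
Frame -1: TTC CTA TGT GAT CCT TCT CCG CCG TCA ATG GCA CAT GCC TAG AAC GGC — ATG at 28, stop TAG at 40 → 15 nt.
Frame -2: TCC TAT GTG ATC CTT CTC CGC CGT CAA TGG CAC ATG CCT AGA ACG GCT — no ATG→stop ORF.
Frame -3: CCT ATG TGA TCC TTC TCC GCC GTC AAT GGC ACA TGC CTA GAA CGG CTT — ATG at 6, stop TGA at 9 → 6 nt.
Forward-strand max 12 nt; reverse-strand max 15 nt. The reverse strand has the longer ORF.

reverse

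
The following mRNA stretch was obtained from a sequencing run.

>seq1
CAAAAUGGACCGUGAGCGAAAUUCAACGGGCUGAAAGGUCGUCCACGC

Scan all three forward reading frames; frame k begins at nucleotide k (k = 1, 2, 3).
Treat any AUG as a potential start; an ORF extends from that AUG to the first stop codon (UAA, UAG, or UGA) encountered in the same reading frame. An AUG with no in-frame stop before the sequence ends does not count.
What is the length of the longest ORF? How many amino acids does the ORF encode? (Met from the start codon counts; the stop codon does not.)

9

Frame 1: CAA AAU GGA CCG UGA GCG AAA UUC AAC GGG CUG AAA GGU CGU CCA CGC — no AUG→stop ORF.
Frame 2: AAA AUG GAC CGU GAG CGA AAU UCA ACG GGC UGA AAG GUC GUC CAC — AUG at 5, stop UGA at 32 → 30 nt.
Frame 3: AAA UGG ACC GUG AGC GAA AUU CAA CGG GCU GAA AGG UCG UCC ACG — no AUG→stop ORF.
Longest: frame 2, positions 5–34, 30 nt = 10 codons = 9 aa. → 9 amino acids.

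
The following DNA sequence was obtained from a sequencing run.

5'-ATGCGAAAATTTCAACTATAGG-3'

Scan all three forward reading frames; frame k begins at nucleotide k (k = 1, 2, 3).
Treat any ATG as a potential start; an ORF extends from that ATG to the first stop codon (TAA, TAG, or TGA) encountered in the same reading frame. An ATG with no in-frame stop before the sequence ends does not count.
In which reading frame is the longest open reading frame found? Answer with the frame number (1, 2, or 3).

1

Frame 1: ATG CGA AAA TTT CAA CTA TAG — ATG at 1, stop TAG at 19 → 21 nt.
Frame 2: TGC GAA AAT TTC AAC TAT AGG — no ATG→stop ORF.
Frame 3: GCG AAA ATT TCA ACT ATA — no ATG→stop ORF.
Longest ORF is 21 nt in frame 1 (positions 1–21).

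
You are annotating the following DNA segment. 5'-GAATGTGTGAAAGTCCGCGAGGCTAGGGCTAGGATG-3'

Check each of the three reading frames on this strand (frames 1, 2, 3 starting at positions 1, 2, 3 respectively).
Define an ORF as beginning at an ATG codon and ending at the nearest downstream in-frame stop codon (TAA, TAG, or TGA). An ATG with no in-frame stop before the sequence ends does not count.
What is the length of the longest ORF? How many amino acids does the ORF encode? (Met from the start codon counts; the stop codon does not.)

7

Frame 1: GAA TGT GTG AAA GTC CGC GAG GCT AGG GCT AGG ATG — no ATG→stop ORF.
Frame 2: AAT GTG TGA AAG TCC GCG AGG CTA GGG CTA GGA — no ATG→stop ORF.
Frame 3: ATG TGT GAA AGT CCG CGA GGC TAG GGC TAG GAT — ATG at 3, stop TAG at 24 → 24 nt.
Longest: frame 3, positions 3–26, 24 nt = 8 codons = 7 aa. → 7 amino acids.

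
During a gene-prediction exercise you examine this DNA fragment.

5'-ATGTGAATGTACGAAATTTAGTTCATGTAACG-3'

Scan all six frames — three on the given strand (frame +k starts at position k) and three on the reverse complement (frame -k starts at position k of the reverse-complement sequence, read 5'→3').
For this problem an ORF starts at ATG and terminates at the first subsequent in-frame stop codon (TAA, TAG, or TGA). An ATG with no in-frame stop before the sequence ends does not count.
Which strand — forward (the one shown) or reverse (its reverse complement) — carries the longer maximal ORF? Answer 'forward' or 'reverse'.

forward

Reverse complement (5'→3'): CGTTACATGAACTAAATTTCGTACATTCACAT
Frame +1: ATG TGA ATG TAC GAA ATT TAG TTC ATG TAA — ATG at 1, stop TGA at 4 → 6 nt; ATG at 7, stop TAG at 19 → 15 nt; ATG at 25, stop TAA at 28 → 6 nt.
Frame +2: TGT GAA TGT ACG AAA TTT AGT TCA TGT AAC — no ATG→stop ORF.
Frame +3: GTG AAT GTA CGA AAT TTA GTT CAT GTA ACG — no ATG→stop ORF.
Frame -1: CGT TAC ATG AAC TAA ATT TCG TAC ATT CAC — ATG at 7, stop TAA at 13 → 9 nt.
Frame -2: GTT ACA TGA ACT AAA TTT CGT ACA TTC ACA — no ATG→stop ORF.
Frame -3: TTA CAT GAA CTA AAT TTC GTA CAT TCA CAT — no ATG→stop ORF.
Forward-strand max 15 nt; reverse-strand max 9 nt. The forward strand has the longer ORF.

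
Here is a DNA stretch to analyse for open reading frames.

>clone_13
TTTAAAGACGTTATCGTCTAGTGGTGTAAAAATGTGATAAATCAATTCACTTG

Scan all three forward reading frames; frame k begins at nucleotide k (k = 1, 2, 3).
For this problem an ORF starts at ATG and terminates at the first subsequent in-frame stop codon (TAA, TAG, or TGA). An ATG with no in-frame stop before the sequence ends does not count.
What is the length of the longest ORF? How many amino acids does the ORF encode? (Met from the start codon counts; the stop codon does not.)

1

Frame 1: TTT AAA GAC GTT ATC GTC TAG TGG TGT AAA AAT GTG ATA AAT CAA TTC ACT — no ATG→stop ORF.
Frame 2: TTA AAG ACG TTA TCG TCT AGT GGT GTA AAA ATG TGA TAA ATC AAT TCA CTT — ATG at 32, stop TGA at 35 → 6 nt.
Frame 3: TAA AGA CGT TAT CGT CTA GTG GTG TAA AAA TGT GAT AAA TCA ATT CAC TTG — no ATG→stop ORF.
Longest: frame 2, positions 32–37, 6 nt = 2 codons = 1 aa. → 1 amino acids.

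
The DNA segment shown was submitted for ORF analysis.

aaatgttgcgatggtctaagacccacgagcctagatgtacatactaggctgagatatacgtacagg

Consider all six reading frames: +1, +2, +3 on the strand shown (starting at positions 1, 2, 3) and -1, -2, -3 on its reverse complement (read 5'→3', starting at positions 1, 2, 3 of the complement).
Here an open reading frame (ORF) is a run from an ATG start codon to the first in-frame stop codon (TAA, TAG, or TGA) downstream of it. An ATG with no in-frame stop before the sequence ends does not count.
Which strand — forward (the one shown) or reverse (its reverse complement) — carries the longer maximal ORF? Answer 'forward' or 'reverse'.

Reverse complement (5'→3'): CCTGTACGTATATCTCAGCCTAGTATGTACATCTAGGCTCGTGGGTCTTAGACCATCGCAACATTT
Frame +1: AAA TGT TGC GAT GGT CTA AGA CCC ACG AGC CTA GAT GTA CAT ACT AGG CTG AGA TAT ACG TAC AGG — no ATG→stop ORF.
Frame +2: AAT GTT GCG ATG GTC TAA GAC CCA CGA GCC TAG ATG TAC ATA CTA GGC TGA GAT ATA CGT ACA — ATG at 11, stop TAA at 17 → 9 nt; ATG at 35, stop TGA at 50 → 18 nt.
Frame +3: ATG TTG CGA TGG TCT AAG ACC CAC GAG CCT AGA TGT ACA TAC TAG GCT GAG ATA TAC GTA CAG — ATG at 3, stop TAG at 45 → 45 nt.
Frame -1: CCT GTA CGT ATA TCT CAG CCT AGT ATG TAC ATC TAG GCT CGT GGG TCT TAG ACC ATC GCA ACA TTT — ATG at 25, stop TAG at 34 → 12 nt.
Frame -2: CTG TAC GTA TAT CTC AGC CTA GTA TGT ACA TCT AGG CTC GTG GGT CTT AGA CCA TCG CAA CAT — no ATG→stop ORF.
Frame -3: TGT ACG TAT ATC TCA GCC TAG TAT GTA CAT CTA GGC TCG TGG GTC TTA GAC CAT CGC AAC ATT — no ATG→stop ORF.
Forward-strand max 45 nt; reverse-strand max 12 nt. The forward strand has the longer ORF.

forward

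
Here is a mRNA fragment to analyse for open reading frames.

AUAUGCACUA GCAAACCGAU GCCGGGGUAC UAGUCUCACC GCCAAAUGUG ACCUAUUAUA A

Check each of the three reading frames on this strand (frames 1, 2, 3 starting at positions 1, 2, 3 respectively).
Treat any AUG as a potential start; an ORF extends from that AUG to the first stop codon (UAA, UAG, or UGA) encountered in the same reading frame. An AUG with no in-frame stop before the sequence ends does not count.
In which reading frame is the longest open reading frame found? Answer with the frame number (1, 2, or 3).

Frame 1: AUA UGC ACU AGC AAA CCG AUG CCG GGG UAC UAG UCU CAC CGC CAA AUG UGA CCU AUU AUA — AUG at 19, stop UAG at 31 → 15 nt; AUG at 46, stop UGA at 49 → 6 nt.
Frame 2: UAU GCA CUA GCA AAC CGA UGC CGG GGU ACU AGU CUC ACC GCC AAA UGU GAC CUA UUA UAA — no AUG→stop ORF.
Frame 3: AUG CAC UAG CAA ACC GAU GCC GGG GUA CUA GUC UCA CCG CCA AAU GUG ACC UAU UAU — AUG at 3, stop UAG at 9 → 9 nt.
Longest ORF is 15 nt in frame 1 (positions 19–33).

1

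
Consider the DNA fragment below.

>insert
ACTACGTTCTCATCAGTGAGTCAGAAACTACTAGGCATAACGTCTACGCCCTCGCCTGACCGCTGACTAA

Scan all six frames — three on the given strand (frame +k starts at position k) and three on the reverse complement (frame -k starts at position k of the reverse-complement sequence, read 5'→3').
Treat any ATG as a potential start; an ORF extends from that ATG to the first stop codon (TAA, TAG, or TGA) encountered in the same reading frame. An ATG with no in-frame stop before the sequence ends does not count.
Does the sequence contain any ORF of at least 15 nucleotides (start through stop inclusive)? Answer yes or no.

yes

Reverse complement (5'→3'): TTAGTCAGCGGTCAGGCGAGGGCGTAGACGTTATGCCTAGTAGTTTCTGACTCACTGATGAGAACGTAGT
Frame +1: ACT ACG TTC TCA TCA GTG AGT CAG AAA CTA CTA GGC ATA ACG TCT ACG CCC TCG CCT GAC CGC TGA CTA — no ATG→stop ORF.
Frame +2: CTA CGT TCT CAT CAG TGA GTC AGA AAC TAC TAG GCA TAA CGT CTA CGC CCT CGC CTG ACC GCT GAC TAA — no ATG→stop ORF.
Frame +3: TAC GTT CTC ATC AGT GAG TCA GAA ACT ACT AGG CAT AAC GTC TAC GCC CTC GCC TGA CCG CTG ACT — no ATG→stop ORF.
Frame -1: TTA GTC AGC GGT CAG GCG AGG GCG TAG ACG TTA TGC CTA GTA GTT TCT GAC TCA CTG ATG AGA ACG TAG — ATG at 58, stop TAG at 67 → 12 nt.
Frame -2: TAG TCA GCG GTC AGG CGA GGG CGT AGA CGT TAT GCC TAG TAG TTT CTG ACT CAC TGA TGA GAA CGT AGT — no ATG→stop ORF.
Frame -3: AGT CAG CGG TCA GGC GAG GGC GTA GAC GTT ATG CCT AGT AGT TTC TGA CTC ACT GAT GAG AAC GTA — ATG at 33, stop TGA at 48 → 18 nt.
Frame -3 has an ORF of 18 nucleotides (positions 33–50) ≥ 15, so yes.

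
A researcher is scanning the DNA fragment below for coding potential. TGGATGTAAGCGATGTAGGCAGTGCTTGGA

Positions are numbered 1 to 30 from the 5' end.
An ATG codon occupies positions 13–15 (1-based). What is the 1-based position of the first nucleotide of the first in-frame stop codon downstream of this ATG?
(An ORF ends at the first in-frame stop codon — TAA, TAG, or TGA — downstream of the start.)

16

Codons from position 13: ATG (13–15), TAG (16–18).
TAG is a stop codon; it begins at position 16.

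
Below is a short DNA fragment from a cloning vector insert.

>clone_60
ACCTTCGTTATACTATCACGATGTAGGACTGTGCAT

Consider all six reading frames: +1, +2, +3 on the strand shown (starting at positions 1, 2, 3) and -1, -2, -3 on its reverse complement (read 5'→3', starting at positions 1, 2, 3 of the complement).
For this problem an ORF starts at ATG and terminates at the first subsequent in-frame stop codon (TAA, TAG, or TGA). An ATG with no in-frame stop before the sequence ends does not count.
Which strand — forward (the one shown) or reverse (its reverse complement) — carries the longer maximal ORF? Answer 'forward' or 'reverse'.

Reverse complement (5'→3'): ATGCACAGTCCTACATCGTGATAGTATAACGAAGGT
Frame +1: ACC TTC GTT ATA CTA TCA CGA TGT AGG ACT GTG CAT — no ATG→stop ORF.
Frame +2: CCT TCG TTA TAC TAT CAC GAT GTA GGA CTG TGC — no ATG→stop ORF.
Frame +3: CTT CGT TAT ACT ATC ACG ATG TAG GAC TGT GCA — ATG at 21, stop TAG at 24 → 6 nt.
Frame -1: ATG CAC AGT CCT ACA TCG TGA TAG TAT AAC GAA GGT — ATG at 1, stop TGA at 19 → 21 nt.
Frame -2: TGC ACA GTC CTA CAT CGT GAT AGT ATA ACG AAG — no ATG→stop ORF.
Frame -3: GCA CAG TCC TAC ATC GTG ATA GTA TAA CGA AGG — no ATG→stop ORF.
Forward-strand max 6 nt; reverse-strand max 21 nt. The reverse strand has the longer ORF.

reverse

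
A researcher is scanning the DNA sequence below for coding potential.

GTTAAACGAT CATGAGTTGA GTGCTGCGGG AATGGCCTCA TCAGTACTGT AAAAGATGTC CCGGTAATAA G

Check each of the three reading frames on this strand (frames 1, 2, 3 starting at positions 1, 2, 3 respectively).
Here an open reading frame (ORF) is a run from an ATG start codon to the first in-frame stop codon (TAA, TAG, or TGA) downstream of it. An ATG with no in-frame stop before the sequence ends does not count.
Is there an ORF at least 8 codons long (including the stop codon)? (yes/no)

no

Frame 1: GTT AAA CGA TCA TGA GTT GAG TGC TGC GGG AAT GGC CTC ATC AGT ACT GTA AAA GAT GTC CCG GTA ATA — no ATG→stop ORF.
Frame 2: TTA AAC GAT CAT GAG TTG AGT GCT GCG GGA ATG GCC TCA TCA GTA CTG TAA AAG ATG TCC CGG TAA TAA — ATG at 32, stop TAA at 50 → 21 nt; ATG at 56, stop TAA at 65 → 12 nt.
Frame 3: TAA ACG ATC ATG AGT TGA GTG CTG CGG GAA TGG CCT CAT CAG TAC TGT AAA AGA TGT CCC GGT AAT AAG — ATG at 12, stop TGA at 18 → 9 nt.
Largest ORF found is 7 codons < 8, so no.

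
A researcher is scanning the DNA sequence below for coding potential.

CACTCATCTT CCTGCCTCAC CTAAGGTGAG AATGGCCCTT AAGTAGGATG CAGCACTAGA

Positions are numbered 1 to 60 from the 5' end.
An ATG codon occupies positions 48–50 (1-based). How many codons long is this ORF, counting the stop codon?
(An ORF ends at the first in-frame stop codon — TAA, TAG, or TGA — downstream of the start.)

Codons from position 48: ATG (48–50), CAG (51–53), CAC (54–56), TAG (57–59).
TAG is the first in-frame stop; that's 4 codons including the stop.

4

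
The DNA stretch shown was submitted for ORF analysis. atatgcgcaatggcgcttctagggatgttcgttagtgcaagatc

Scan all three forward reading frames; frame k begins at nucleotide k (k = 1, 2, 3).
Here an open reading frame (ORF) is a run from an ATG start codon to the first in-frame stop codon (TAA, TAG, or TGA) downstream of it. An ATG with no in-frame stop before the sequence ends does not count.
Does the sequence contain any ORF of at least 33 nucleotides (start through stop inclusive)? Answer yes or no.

yes

Frame 1: ATA TGC GCA ATG GCG CTT CTA GGG ATG TTC GTT AGT GCA AGA — no ATG→stop ORF.
Frame 2: TAT GCG CAA TGG CGC TTC TAG GGA TGT TCG TTA GTG CAA GAT — no ATG→stop ORF.
Frame 3: ATG CGC AAT GGC GCT TCT AGG GAT GTT CGT TAG TGC AAG ATC — ATG at 3, stop TAG at 33 → 33 nt.
Frame 3 has an ORF of 33 nucleotides (positions 3–35) ≥ 33, so yes.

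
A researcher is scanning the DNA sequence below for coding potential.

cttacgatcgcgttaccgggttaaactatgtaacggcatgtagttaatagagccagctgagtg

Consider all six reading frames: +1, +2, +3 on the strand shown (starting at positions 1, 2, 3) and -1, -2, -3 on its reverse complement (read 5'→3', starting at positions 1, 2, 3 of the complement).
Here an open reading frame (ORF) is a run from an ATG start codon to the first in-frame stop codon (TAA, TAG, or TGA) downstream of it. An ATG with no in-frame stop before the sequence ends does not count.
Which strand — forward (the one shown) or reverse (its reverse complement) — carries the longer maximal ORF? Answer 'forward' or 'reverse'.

reverse

Reverse complement (5'→3'): CACTCAGCTGGCTCTATTAACTACATGCCGTTACATAGTTTAACCCGGTAACGCGATCGTAAG
Frame +1: CTT ACG ATC GCG TTA CCG GGT TAA ACT ATG TAA CGG CAT GTA GTT AAT AGA GCC AGC TGA GTG — ATG at 28, stop TAA at 31 → 6 nt.
Frame +2: TTA CGA TCG CGT TAC CGG GTT AAA CTA TGT AAC GGC ATG TAG TTA ATA GAG CCA GCT GAG — ATG at 38, stop TAG at 41 → 6 nt.
Frame +3: TAC GAT CGC GTT ACC GGG TTA AAC TAT GTA ACG GCA TGT AGT TAA TAG AGC CAG CTG AGT — no ATG→stop ORF.
Frame -1: CAC TCA GCT GGC TCT ATT AAC TAC ATG CCG TTA CAT AGT TTA ACC CGG TAA CGC GAT CGT AAG — ATG at 25, stop TAA at 49 → 27 nt.
Frame -2: ACT CAG CTG GCT CTA TTA ACT ACA TGC CGT TAC ATA GTT TAA CCC GGT AAC GCG ATC GTA — no ATG→stop ORF.
Frame -3: CTC AGC TGG CTC TAT TAA CTA CAT GCC GTT ACA TAG TTT AAC CCG GTA ACG CGA TCG TAA — no ATG→stop ORF.
Forward-strand max 6 nt; reverse-strand max 27 nt. The reverse strand has the longer ORF.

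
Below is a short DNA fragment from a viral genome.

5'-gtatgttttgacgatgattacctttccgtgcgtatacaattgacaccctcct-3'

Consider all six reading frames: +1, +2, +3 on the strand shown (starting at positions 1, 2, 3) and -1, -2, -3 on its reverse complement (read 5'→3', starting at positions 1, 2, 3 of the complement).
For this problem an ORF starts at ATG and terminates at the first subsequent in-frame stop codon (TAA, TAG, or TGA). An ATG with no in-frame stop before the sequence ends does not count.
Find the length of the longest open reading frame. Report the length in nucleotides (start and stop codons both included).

30

Reverse complement (5'→3'): AGGAGGGTGTCAATTGTATACGCACGGAAAGGTAATCATCGTCAAAACATAC
Frame +1: GTA TGT TTT GAC GAT GAT TAC CTT TCC GTG CGT ATA CAA TTG ACA CCC TCC — no ATG→stop ORF.
Frame +2: TAT GTT TTG ACG ATG ATT ACC TTT CCG TGC GTA TAC AAT TGA CAC CCT CCT — ATG at 14, stop TGA at 41 → 30 nt.
Frame +3: ATG TTT TGA CGA TGA TTA CCT TTC CGT GCG TAT ACA ATT GAC ACC CTC — ATG at 3, stop TGA at 9 → 9 nt.
Frame -1: AGG AGG GTG TCA ATT GTA TAC GCA CGG AAA GGT AAT CAT CGT CAA AAC ATA — no ATG→stop ORF.
Frame -2: GGA GGG TGT CAA TTG TAT ACG CAC GGA AAG GTA ATC ATC GTC AAA ACA TAC — no ATG→stop ORF.
Frame -3: GAG GGT GTC AAT TGT ATA CGC ACG GAA AGG TAA TCA TCG TCA AAA CAT — no ATG→stop ORF.
Longest: frame +2, positions 14–43, 30 nt = 10 codons = 9 aa. → 30 nucleotides.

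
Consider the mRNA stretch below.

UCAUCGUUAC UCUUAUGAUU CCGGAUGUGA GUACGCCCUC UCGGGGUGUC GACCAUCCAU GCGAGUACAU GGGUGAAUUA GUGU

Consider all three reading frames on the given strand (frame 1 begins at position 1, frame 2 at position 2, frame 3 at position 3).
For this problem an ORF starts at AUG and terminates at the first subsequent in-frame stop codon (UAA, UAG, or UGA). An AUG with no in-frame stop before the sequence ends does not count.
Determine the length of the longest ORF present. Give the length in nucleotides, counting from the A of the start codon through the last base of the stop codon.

Frame 1: UCA UCG UUA CUC UUA UGA UUC CGG AUG UGA GUA CGC CCU CUC GGG GUG UCG ACC AUC CAU GCG AGU ACA UGG GUG AAU UAG UGU — AUG at 25, stop UGA at 28 → 6 nt.
Frame 2: CAU CGU UAC UCU UAU GAU UCC GGA UGU GAG UAC GCC CUC UCG GGG UGU CGA CCA UCC AUG CGA GUA CAU GGG UGA AUU AGU — AUG at 59, stop UGA at 74 → 18 nt.
Frame 3: AUC GUU ACU CUU AUG AUU CCG GAU GUG AGU ACG CCC UCU CGG GGU GUC GAC CAU CCA UGC GAG UAC AUG GGU GAA UUA GUG — no AUG→stop ORF.
Longest: frame 2, positions 59–76, 18 nt = 6 codons = 5 aa. → 18 nucleotides.

18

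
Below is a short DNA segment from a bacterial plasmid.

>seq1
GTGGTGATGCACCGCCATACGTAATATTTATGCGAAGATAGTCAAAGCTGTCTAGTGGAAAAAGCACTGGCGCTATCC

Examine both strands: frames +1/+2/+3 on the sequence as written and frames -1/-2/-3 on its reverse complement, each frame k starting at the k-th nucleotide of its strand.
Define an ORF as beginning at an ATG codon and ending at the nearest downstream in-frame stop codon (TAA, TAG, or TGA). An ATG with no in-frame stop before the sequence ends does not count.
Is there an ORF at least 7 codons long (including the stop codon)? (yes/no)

Reverse complement (5'→3'): GGATAGCGCCAGTGCTTTTTCCACTAGACAGCTTTGACTATCTTCGCATAAATATTACGTATGGCGGTGCATCACCAC
Frame +1: GTG GTG ATG CAC CGC CAT ACG TAA TAT TTA TGC GAA GAT AGT CAA AGC TGT CTA GTG GAA AAA GCA CTG GCG CTA TCC — ATG at 7, stop TAA at 22 → 18 nt.
Frame +2: TGG TGA TGC ACC GCC ATA CGT AAT ATT TAT GCG AAG ATA GTC AAA GCT GTC TAG TGG AAA AAG CAC TGG CGC TAT — no ATG→stop ORF.
Frame +3: GGT GAT GCA CCG CCA TAC GTA ATA TTT ATG CGA AGA TAG TCA AAG CTG TCT AGT GGA AAA AGC ACT GGC GCT ATC — ATG at 30, stop TAG at 39 → 12 nt.
Frame -1: GGA TAG CGC CAG TGC TTT TTC CAC TAG ACA GCT TTG ACT ATC TTC GCA TAA ATA TTA CGT ATG GCG GTG CAT CAC CAC — no ATG→stop ORF.
Frame -2: GAT AGC GCC AGT GCT TTT TCC ACT AGA CAG CTT TGA CTA TCT TCG CAT AAA TAT TAC GTA TGG CGG TGC ATC ACC — no ATG→stop ORF.
Frame -3: ATA GCG CCA GTG CTT TTT CCA CTA GAC AGC TTT GAC TAT CTT CGC ATA AAT ATT ACG TAT GGC GGT GCA TCA CCA — no ATG→stop ORF.
Largest ORF found is 6 codons < 7, so no.

no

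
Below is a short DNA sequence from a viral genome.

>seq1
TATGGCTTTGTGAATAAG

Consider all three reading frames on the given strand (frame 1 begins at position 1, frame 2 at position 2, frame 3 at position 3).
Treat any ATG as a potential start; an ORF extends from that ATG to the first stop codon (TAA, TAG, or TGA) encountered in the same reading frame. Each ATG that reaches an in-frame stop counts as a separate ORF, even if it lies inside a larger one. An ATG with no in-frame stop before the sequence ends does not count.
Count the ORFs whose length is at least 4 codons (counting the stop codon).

Frame 1: TAT GGC TTT GTG AAT AAG — no ATG→stop ORF.
Frame 2: ATG GCT TTG TGA ATA — ATG at 2, stop TGA at 11 → 12 nt.
Frame 3: TGG CTT TGT GAA TAA — no ATG→stop ORF.
ORFs ≥ 4 codons: frame 2 2–13 (4 codons). Count = 1.

1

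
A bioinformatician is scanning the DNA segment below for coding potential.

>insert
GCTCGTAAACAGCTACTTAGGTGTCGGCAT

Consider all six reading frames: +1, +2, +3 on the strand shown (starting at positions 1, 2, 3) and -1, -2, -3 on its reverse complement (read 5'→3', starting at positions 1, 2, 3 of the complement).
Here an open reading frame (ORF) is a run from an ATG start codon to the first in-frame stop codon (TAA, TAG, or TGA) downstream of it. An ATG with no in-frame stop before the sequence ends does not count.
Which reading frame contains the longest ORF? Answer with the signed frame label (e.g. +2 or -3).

Reverse complement (5'→3'): ATGCCGACACCTAAGTAGCTGTTTACGAGC
Frame +1: GCT CGT AAA CAG CTA CTT AGG TGT CGG CAT — no ATG→stop ORF.
Frame +2: CTC GTA AAC AGC TAC TTA GGT GTC GGC — no ATG→stop ORF.
Frame +3: TCG TAA ACA GCT ACT TAG GTG TCG GCA — no ATG→stop ORF.
Frame -1: ATG CCG ACA CCT AAG TAG CTG TTT ACG AGC — ATG at 1, stop TAG at 16 → 18 nt.
Frame -2: TGC CGA CAC CTA AGT AGC TGT TTA CGA — no ATG→stop ORF.
Frame -3: GCC GAC ACC TAA GTA GCT GTT TAC GAG — no ATG→stop ORF.
Longest ORF is 18 nt in frame -1 (positions 1–18).

-1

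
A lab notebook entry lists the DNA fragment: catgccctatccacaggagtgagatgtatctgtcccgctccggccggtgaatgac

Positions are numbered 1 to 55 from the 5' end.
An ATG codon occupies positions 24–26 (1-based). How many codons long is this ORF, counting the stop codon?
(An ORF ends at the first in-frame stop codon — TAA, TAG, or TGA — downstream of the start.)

9

Codons from position 24: ATG (24–26), TAT (27–29), CTG (30–32), TCC (33–35), CGC (36–38), TCC (39–41), GGC (42–44), CGG (45–47), TGA (48–50).
TGA is the first in-frame stop; that's 9 codons including the stop.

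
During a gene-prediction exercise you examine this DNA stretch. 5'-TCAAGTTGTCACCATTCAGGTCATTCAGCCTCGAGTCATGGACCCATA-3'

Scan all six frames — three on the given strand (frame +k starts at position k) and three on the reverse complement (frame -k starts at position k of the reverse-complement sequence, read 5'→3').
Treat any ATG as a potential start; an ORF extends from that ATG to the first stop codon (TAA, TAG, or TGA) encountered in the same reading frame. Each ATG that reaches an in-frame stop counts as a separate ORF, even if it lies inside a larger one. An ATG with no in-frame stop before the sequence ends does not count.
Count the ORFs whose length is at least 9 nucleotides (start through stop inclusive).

4

Reverse complement (5'→3'): TATGGGTCCATGACTCGAGGCTGAATGACCTGAATGGTGACAACTTGA
Frame +1: TCA AGT TGT CAC CAT TCA GGT CAT TCA GCC TCG AGT CAT GGA CCC ATA — no ATG→stop ORF.
Frame +2: CAA GTT GTC ACC ATT CAG GTC ATT CAG CCT CGA GTC ATG GAC CCA — no ATG→stop ORF.
Frame +3: AAG TTG TCA CCA TTC AGG TCA TTC AGC CTC GAG TCA TGG ACC CAT — no ATG→stop ORF.
Frame -1: TAT GGG TCC ATG ACT CGA GGC TGA ATG ACC TGA ATG GTG ACA ACT TGA — ATG at 10, stop TGA at 22 → 15 nt; ATG at 25, stop TGA at 31 → 9 nt; ATG at 34, stop TGA at 46 → 15 nt.
Frame -2: ATG GGT CCA TGA CTC GAG GCT GAA TGA CCT GAA TGG TGA CAA CTT — ATG at 2, stop TGA at 11 → 12 nt.
Frame -3: TGG GTC CAT GAC TCG AGG CTG AAT GAC CTG AAT GGT GAC AAC TTG — no ATG→stop ORF.
ORFs ≥ 9 nucleotides: frame -1 10–24 (15 nucleotides), frame -1 25–33 (9 nucleotides), frame -1 34–48 (15 nucleotides), frame -2 2–13 (12 nucleotides). Count = 4.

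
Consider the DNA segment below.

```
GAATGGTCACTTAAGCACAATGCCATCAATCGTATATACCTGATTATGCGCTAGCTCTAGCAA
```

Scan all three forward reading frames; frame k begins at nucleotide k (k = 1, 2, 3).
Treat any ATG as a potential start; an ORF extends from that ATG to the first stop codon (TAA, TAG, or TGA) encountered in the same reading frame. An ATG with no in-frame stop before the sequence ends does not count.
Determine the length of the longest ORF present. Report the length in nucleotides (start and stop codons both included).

24

Frame 1: GAA TGG TCA CTT AAG CAC AAT GCC ATC AAT CGT ATA TAC CTG ATT ATG CGC TAG CTC TAG CAA — ATG at 46, stop TAG at 52 → 9 nt.
Frame 2: AAT GGT CAC TTA AGC ACA ATG CCA TCA ATC GTA TAT ACC TGA TTA TGC GCT AGC TCT AGC — ATG at 20, stop TGA at 41 → 24 nt.
Frame 3: ATG GTC ACT TAA GCA CAA TGC CAT CAA TCG TAT ATA CCT GAT TAT GCG CTA GCT CTA GCA — ATG at 3, stop TAA at 12 → 12 nt.
Longest: frame 2, positions 20–43, 24 nt = 8 codons = 7 aa. → 24 nucleotides.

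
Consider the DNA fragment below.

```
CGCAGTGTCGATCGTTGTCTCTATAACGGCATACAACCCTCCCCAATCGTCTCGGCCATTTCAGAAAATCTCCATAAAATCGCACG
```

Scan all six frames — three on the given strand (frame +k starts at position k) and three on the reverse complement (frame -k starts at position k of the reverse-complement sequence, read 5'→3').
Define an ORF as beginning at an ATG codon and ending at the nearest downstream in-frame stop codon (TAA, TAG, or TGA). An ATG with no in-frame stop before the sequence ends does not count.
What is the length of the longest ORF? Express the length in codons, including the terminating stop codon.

13

Reverse complement (5'→3'): CGTGCGATTTTATGGAGATTTTCTGAAATGGCCGAGACGATTGGGGAGGGTTGTATGCCGTTATAGAGACAACGATCGACACTGCG
Frame +1: CGC AGT GTC GAT CGT TGT CTC TAT AAC GGC ATA CAA CCC TCC CCA ATC GTC TCG GCC ATT TCA GAA AAT CTC CAT AAA ATC GCA — no ATG→stop ORF.
Frame +2: GCA GTG TCG ATC GTT GTC TCT ATA ACG GCA TAC AAC CCT CCC CAA TCG TCT CGG CCA TTT CAG AAA ATC TCC ATA AAA TCG CAC — no ATG→stop ORF.
Frame +3: CAG TGT CGA TCG TTG TCT CTA TAA CGG CAT ACA ACC CTC CCC AAT CGT CTC GGC CAT TTC AGA AAA TCT CCA TAA AAT CGC ACG — no ATG→stop ORF.
Frame -1: CGT GCG ATT TTA TGG AGA TTT TCT GAA ATG GCC GAG ACG ATT GGG GAG GGT TGT ATG CCG TTA TAG AGA CAA CGA TCG ACA CTG — ATG at 28, stop TAG at 64 → 39 nt; ATG at 55, stop TAG at 64 → 12 nt.
Frame -2: GTG CGA TTT TAT GGA GAT TTT CTG AAA TGG CCG AGA CGA TTG GGG AGG GTT GTA TGC CGT TAT AGA GAC AAC GAT CGA CAC TGC — no ATG→stop ORF.
Frame -3: TGC GAT TTT ATG GAG ATT TTC TGA AAT GGC CGA GAC GAT TGG GGA GGG TTG TAT GCC GTT ATA GAG ACA ACG ATC GAC ACT GCG — ATG at 12, stop TGA at 24 → 15 nt.
Longest: frame -1, positions 28–66, 39 nt = 13 codons = 12 aa. → 13 codons.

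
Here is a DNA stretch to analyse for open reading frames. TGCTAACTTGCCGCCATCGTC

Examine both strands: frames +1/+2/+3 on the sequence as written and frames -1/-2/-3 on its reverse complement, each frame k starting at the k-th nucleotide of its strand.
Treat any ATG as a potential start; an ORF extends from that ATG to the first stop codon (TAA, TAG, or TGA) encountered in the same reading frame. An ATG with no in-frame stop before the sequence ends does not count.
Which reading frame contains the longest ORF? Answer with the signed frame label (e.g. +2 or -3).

Reverse complement (5'→3'): GACGATGGCGGCAAGTTAGCA
Frame +1: TGC TAA CTT GCC GCC ATC GTC — no ATG→stop ORF.
Frame +2: GCT AAC TTG CCG CCA TCG — no ATG→stop ORF.
Frame +3: CTA ACT TGC CGC CAT CGT — no ATG→stop ORF.
Frame -1: GAC GAT GGC GGC AAG TTA GCA — no ATG→stop ORF.
Frame -2: ACG ATG GCG GCA AGT TAG — ATG at 5, stop TAG at 17 → 15 nt.
Frame -3: CGA TGG CGG CAA GTT AGC — no ATG→stop ORF.
Longest ORF is 15 nt in frame -2 (positions 5–19).

-2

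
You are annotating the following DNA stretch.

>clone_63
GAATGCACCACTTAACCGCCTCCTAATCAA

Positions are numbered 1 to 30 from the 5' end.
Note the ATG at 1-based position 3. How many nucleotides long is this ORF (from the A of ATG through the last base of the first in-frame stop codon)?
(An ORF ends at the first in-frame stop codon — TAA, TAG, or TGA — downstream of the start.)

24

Codons from position 3: ATG (3–5), CAC (6–8), CAC (9–11), TTA (12–14), ACC (15–17), GCC (18–20), TCC (21–23), TAA (24–26).
TAA is the first in-frame stop; ORF spans 3–26, 24 nucleotides.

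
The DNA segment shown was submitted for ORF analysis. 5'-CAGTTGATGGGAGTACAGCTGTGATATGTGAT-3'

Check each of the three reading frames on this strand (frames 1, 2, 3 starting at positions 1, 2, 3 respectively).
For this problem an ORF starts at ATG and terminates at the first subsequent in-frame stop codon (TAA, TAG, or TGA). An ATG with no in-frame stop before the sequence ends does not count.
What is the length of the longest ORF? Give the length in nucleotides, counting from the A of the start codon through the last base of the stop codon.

18

Frame 1: CAG TTG ATG GGA GTA CAG CTG TGA TAT GTG — ATG at 7, stop TGA at 22 → 18 nt.
Frame 2: AGT TGA TGG GAG TAC AGC TGT GAT ATG TGA — ATG at 26, stop TGA at 29 → 6 nt.
Frame 3: GTT GAT GGG AGT ACA GCT GTG ATA TGT GAT — no ATG→stop ORF.
Longest: frame 1, positions 7–24, 18 nt = 6 codons = 5 aa. → 18 nucleotides.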